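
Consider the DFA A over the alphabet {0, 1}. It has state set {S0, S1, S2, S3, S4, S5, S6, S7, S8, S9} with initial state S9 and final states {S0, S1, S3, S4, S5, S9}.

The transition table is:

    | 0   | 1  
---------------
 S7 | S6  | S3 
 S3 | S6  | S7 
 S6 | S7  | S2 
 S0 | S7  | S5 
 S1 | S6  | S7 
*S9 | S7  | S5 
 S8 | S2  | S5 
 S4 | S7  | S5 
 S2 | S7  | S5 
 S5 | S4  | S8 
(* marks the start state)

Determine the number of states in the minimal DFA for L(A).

7

States {S0,S1} cannot be reached from the start state, so discard them.
Start with accepting vs non-accepting: {S3,S4,S5,S9} | {S2,S6,S7,S8}.
Split {S3,S4,S5,S9} by δ(·,0) → {S3,S4,S9} and {S5}.
On input 1, block {S3,S4,S9} splits into {S4,S9} and {S3}.
Split {S2,S6,S7,S8} by δ(·,1) → {S2,S8} and {S6} and {S7}.
Refine {S2,S8} on symbol 0: members go to different blocks, giving {S2} and {S8}.
The partition is now stable with 7 blocks: {S4,S9} | {S2} | {S5} | {S3} | {S6} | {S7} | {S8}.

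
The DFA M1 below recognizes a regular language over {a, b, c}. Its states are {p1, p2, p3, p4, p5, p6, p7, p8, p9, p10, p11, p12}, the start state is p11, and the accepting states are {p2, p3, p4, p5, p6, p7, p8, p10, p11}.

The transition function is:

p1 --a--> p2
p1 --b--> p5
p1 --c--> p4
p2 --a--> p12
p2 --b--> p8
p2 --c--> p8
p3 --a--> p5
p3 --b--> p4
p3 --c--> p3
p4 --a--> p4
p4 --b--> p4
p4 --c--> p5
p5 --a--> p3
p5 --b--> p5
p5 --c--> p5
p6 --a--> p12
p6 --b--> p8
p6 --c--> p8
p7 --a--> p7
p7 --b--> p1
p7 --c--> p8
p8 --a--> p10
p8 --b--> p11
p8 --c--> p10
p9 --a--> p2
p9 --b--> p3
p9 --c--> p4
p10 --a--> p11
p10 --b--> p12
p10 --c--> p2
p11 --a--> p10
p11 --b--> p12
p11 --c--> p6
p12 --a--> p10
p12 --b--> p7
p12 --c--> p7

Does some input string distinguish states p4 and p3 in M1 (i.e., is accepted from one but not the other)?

Reachable states from the start: {p1,p2,p3,p4,p5,p6,p7,p8,p10,p11,p12}. Unreachable: {p9} — drop them.
Start with accepting vs non-accepting: {p2,p3,p4,p5,p6,p7,p8,p10,p11} | {p1,p12}.
On input a, block {p2,p3,p4,p5,p6,p7,p8,p10,p11} splits into {p3,p4,p5,p7,p8,p10,p11} and {p2,p6}.
On input b, block {p3,p4,p5,p7,p8,p10,p11} splits into {p3,p4,p5,p8} and {p7,p10,p11}.
Split {p3,p4,p5,p8} by δ(·,a) → {p3,p4,p5} and {p8}.
Split {p1,p12} by δ(·,a) → {p1} and {p12}.
Refine {p7,p10,p11} on symbol b: members go to different blocks, giving {p10,p11} and {p7}.
The partition is now stable with 7 blocks: {p3,p4,p5} | {p1} | {p2,p6} | {p10,p11} | {p8} | {p12} | {p7}.
p4 and p3 lie in the same block of the stable partition, so they are equivalent — no string distinguishes them.

No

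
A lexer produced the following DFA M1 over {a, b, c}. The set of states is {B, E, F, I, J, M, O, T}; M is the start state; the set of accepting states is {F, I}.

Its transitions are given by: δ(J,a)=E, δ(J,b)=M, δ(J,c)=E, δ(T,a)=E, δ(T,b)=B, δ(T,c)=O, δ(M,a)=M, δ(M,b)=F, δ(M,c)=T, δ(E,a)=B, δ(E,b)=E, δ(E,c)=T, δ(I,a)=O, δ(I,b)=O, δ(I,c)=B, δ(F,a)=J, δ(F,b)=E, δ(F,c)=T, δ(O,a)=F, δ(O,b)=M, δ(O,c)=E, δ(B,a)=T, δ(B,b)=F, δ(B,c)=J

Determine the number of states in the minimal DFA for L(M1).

Reachable states from the start: {B,E,F,J,M,O,T}. Unreachable: {I} — drop them.
P0 = {F} | {B,E,J,M,O,T}.
Refine {B,E,J,M,O,T} on symbol a: members go to different blocks, giving {B,E,J,M,T} and {O}.
Refine {B,E,J,M,T} on symbol b: members go to different blocks, giving {E,J,T} and {B,M}.
Refine {E,J,T} on symbol a: members go to different blocks, giving {J,T} and {E}.
On input c, block {J,T} splits into {T} and {J}.
Split {B,M} by δ(·,a) → {B} and {M}.
The partition is now stable with 7 blocks: {F} | {T} | {O} | {B} | {E} | {J} | {M}.

7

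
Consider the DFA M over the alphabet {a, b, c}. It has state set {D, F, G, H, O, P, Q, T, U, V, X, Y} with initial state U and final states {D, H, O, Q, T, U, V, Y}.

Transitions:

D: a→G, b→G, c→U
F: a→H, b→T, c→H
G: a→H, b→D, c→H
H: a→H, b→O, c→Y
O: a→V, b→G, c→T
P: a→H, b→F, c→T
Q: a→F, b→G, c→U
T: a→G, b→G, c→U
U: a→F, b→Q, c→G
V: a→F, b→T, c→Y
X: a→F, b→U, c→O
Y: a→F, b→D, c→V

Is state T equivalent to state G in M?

Reachable states from the start: {D,F,G,H,O,Q,T,U,V,Y}. Unreachable: {P,X} — drop them.
P0 = {D,H,O,Q,T,U,V,Y} | {F,G}.
On input a, block {D,H,O,Q,T,U,V,Y} splits into {D,Q,T,U,V,Y} and {H,O}.
Refine {D,Q,T,U,V,Y} on symbol b: members go to different blocks, giving {D,Q,T} and {U,V,Y}.
On input a, block {H,O} splits into {H} and {O}.
On input c, block {U,V,Y} splits into {V,Y} and {U}.
No further refinement is possible. Final partition (6 blocks): {D,Q,T} | {F,G} | {H} | {V,Y} | {O} | {U}.
T and G end up in different blocks, so they are distinguishable. For instance, the string 'ε' is accepted from only T.

No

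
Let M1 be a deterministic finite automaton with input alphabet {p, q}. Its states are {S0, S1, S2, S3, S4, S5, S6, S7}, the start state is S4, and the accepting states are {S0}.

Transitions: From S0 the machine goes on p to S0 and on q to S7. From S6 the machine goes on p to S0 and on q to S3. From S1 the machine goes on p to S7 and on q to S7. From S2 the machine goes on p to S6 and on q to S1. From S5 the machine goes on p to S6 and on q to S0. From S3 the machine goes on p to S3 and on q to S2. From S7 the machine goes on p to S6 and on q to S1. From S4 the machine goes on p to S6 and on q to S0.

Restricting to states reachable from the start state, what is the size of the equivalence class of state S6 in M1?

1

First remove the unreachable states {S5}; 7 states remain.
P0 = {S0} | {S1,S2,S3,S4,S6,S7}.
Split {S1,S2,S3,S4,S6,S7} by δ(·,p) → {S1,S2,S3,S4,S7} and {S6}.
On input p, block {S1,S2,S3,S4,S7} splits into {S2,S4,S7} and {S1,S3}.
Refine {S2,S4,S7} on symbol q: members go to different blocks, giving {S2,S7} and {S4}.
On input p, block {S1,S3} splits into {S1} and {S3}.
No further refinement is possible. Final partition (6 blocks): {S0} | {S2,S7} | {S6} | {S1} | {S4} | {S3}.
The equivalence class containing S6 is {S6}, of size 1.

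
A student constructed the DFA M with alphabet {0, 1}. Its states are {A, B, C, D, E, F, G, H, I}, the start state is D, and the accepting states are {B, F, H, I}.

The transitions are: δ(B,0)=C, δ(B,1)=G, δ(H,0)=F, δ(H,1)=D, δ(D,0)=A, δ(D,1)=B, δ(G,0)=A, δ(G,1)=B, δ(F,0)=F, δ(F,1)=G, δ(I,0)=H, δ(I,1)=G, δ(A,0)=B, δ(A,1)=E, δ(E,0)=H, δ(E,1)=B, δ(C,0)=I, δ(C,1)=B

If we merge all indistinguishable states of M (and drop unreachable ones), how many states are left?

5

Start with accepting vs non-accepting: {B,F,H,I} | {A,C,D,E,G}.
Refine {B,F,H,I} on symbol 0: members go to different blocks, giving {F,H,I} and {B}.
On input 0, block {A,C,D,E,G} splits into {C,E} and {D,G} and {A}.
No further refinement is possible. Final partition (5 blocks): {F,H,I} | {C,E} | {B} | {D,G} | {A}.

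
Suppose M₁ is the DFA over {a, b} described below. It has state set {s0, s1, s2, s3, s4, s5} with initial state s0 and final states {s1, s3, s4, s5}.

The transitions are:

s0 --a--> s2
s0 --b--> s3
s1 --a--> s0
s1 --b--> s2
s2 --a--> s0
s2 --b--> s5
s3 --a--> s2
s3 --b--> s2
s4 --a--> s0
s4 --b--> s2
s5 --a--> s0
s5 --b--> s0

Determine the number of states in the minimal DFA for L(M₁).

2

First remove the unreachable states {s1,s4}; 4 states remain.
P0 = {s3,s5} | {s0,s2}.
The partition is now stable with 2 blocks: {s3,s5} | {s0,s2}.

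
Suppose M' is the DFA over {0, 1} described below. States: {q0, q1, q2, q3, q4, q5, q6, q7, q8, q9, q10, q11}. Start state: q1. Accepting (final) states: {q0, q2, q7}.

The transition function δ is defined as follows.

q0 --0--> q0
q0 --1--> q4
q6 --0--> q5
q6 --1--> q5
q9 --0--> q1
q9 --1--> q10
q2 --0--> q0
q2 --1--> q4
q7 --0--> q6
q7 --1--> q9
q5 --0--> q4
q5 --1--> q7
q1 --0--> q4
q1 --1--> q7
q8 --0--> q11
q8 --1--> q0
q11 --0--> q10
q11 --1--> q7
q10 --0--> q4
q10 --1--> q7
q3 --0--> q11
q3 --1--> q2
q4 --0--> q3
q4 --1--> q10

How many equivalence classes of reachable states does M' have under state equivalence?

States {q8} cannot be reached from the start state, so discard them.
Start with accepting vs non-accepting: {q0,q2,q7} | {q1,q3,q4,q5,q6,q9,q10,q11}.
Split {q0,q2,q7} by δ(·,0) → {q0,q2} and {q7}.
Split {q1,q3,q4,q5,q6,q9,q10,q11} by δ(·,1) → {q1,q5,q10,q11} and {q4,q6,q9} and {q3}.
On input 0, block {q1,q5,q10,q11} splits into {q1,q5,q10} and {q11}.
Refine {q4,q6,q9} on symbol 0: members go to different blocks, giving {q6,q9} and {q4}.
No further refinement is possible. Final partition (7 blocks): {q0,q2} | {q1,q5,q10} | {q7} | {q6,q9} | {q3} | {q11} | {q4}.

7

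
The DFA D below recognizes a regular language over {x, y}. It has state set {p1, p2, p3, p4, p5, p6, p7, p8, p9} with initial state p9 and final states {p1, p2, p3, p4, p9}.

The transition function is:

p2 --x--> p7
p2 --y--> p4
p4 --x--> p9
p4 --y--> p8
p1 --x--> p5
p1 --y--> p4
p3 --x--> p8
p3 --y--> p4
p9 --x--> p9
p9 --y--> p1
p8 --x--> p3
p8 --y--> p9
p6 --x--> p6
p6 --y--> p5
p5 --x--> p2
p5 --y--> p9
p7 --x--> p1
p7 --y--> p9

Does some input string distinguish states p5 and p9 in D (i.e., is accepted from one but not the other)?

First remove the unreachable states {p6}; 8 states remain.
P0 = {p1,p2,p3,p4,p9} | {p5,p7,p8}.
On input x, block {p1,p2,p3,p4,p9} splits into {p1,p2,p3} and {p4,p9}.
Split {p4,p9} by δ(·,y) → {p4} and {p9}.
Stable partition: {p1,p2,p3} | {p5,p7,p8} | {p4} | {p9} — 4 equivalence classes.
p5 and p9 end up in different blocks, so they are distinguishable. For instance, the string 'ε' is accepted from only p9.

Yes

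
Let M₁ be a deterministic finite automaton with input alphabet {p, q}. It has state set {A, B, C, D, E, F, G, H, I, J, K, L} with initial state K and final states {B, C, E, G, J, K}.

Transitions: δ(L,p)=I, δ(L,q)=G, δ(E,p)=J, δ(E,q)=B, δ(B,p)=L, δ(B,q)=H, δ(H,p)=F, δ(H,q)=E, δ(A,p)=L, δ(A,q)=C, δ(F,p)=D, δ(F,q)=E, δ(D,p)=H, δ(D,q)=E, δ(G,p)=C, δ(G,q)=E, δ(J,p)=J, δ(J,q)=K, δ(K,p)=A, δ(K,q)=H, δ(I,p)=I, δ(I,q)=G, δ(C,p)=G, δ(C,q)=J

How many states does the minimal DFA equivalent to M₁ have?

All states are reachable from the start state.
Initial partition by acceptance: {B,C,E,G,J,K} | {A,D,F,H,I,L}.
On input p, block {B,C,E,G,J,K} splits into {C,E,G,J} and {B,K}.
On input q, block {C,E,G,J} splits into {C,G} and {E,J}.
On input q, block {A,D,F,H,I,L} splits into {A,I,L} and {D,F,H}.
The partition is now stable with 5 blocks: {C,G} | {A,I,L} | {B,K} | {E,J} | {D,F,H}.

5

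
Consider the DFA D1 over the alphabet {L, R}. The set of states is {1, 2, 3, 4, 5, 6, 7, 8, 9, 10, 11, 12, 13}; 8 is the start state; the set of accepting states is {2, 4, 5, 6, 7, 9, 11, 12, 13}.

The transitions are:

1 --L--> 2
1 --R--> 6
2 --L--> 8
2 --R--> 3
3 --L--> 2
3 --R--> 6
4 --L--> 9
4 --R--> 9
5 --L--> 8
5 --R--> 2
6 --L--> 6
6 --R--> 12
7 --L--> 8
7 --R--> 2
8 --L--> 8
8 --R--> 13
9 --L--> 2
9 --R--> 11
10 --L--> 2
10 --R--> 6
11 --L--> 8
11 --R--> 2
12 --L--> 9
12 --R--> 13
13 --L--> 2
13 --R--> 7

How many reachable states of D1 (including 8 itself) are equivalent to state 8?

Reachable states from the start: {2,3,6,7,8,9,11,12,13}. Unreachable: {1,4,5,10} — drop them.
Start with accepting vs non-accepting: {2,6,7,9,11,12,13} | {3,8}.
On input L, block {2,6,7,9,11,12,13} splits into {6,9,12,13} and {2,7,11}.
Split {6,9,12,13} by δ(·,L) → {6,12} and {9,13}.
Split {6,12} by δ(·,L) → {6} and {12}.
Refine {3,8} on symbol L: members go to different blocks, giving {3} and {8}.
Refine {2,7,11} on symbol R: members go to different blocks, giving {7,11} and {2}.
No further refinement is possible. Final partition (7 blocks): {6} | {3} | {7,11} | {9,13} | {12} | {8} | {2}.
The equivalence class containing 8 is {8}, of size 1.

1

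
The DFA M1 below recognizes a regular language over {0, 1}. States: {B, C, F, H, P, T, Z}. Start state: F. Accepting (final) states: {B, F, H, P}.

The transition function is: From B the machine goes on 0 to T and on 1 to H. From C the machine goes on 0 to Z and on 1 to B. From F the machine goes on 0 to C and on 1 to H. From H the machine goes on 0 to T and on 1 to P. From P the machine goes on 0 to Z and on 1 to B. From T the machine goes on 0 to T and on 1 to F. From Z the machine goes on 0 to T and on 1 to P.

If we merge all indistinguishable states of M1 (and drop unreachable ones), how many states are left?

2

Initial partition by acceptance: {B,F,H,P} | {C,T,Z}.
No further refinement is possible. Final partition (2 blocks): {B,F,H,P} | {C,T,Z}.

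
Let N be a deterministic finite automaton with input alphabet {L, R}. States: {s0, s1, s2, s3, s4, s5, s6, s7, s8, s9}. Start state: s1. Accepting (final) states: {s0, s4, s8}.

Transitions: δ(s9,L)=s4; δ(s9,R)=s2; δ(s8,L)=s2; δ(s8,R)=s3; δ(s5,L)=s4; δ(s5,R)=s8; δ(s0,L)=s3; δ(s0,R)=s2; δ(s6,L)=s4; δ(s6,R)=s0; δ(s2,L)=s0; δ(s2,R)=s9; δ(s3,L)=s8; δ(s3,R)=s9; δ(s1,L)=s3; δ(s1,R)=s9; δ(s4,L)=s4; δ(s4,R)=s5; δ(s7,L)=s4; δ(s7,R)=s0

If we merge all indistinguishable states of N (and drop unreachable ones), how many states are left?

6

Reachable states from the start: {s0,s1,s2,s3,s4,s5,s8,s9}. Unreachable: {s6,s7} — drop them.
Start with accepting vs non-accepting: {s0,s4,s8} | {s1,s2,s3,s5,s9}.
Split {s0,s4,s8} by δ(·,L) → {s0,s8} and {s4}.
On input L, block {s1,s2,s3,s5,s9} splits into {s2,s3} and {s5,s9} and {s1}.
On input R, block {s5,s9} splits into {s5} and {s9}.
Stable partition: {s0,s8} | {s2,s3} | {s4} | {s5} | {s1} | {s9} — 6 equivalence classes.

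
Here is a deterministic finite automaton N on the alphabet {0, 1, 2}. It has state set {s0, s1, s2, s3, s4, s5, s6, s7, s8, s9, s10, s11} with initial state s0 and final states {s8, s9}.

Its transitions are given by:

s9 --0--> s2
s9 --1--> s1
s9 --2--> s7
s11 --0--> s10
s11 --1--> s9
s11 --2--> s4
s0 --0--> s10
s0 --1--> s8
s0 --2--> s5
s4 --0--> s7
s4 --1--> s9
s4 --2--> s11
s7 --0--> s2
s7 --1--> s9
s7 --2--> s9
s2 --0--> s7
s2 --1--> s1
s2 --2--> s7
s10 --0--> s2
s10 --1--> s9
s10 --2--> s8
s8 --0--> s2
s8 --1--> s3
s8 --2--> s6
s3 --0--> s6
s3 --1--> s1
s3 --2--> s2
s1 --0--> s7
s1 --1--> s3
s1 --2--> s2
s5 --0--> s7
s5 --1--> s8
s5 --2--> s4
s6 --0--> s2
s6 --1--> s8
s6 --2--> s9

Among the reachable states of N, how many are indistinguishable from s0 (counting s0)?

Start with accepting vs non-accepting: {s8,s9} | {s0,s1,s2,s3,s4,s5,s6,s7,s10,s11}.
Refine {s0,s1,s2,s3,s4,s5,s6,s7,s10,s11} on symbol 1: members go to different blocks, giving {s0,s4,s5,s6,s7,s10,s11} and {s1,s2,s3}.
Split {s0,s4,s5,s6,s7,s10,s11} by δ(·,0) → {s0,s4,s5,s11} and {s6,s7,s10}.
Split {s1,s2,s3} by δ(·,2) → {s1,s3} and {s2}.
The partition is now stable with 5 blocks: {s8,s9} | {s0,s4,s5,s11} | {s1,s3} | {s6,s7,s10} | {s2}.
The equivalence class containing s0 is {s0,s4,s5,s11}, of size 4.

4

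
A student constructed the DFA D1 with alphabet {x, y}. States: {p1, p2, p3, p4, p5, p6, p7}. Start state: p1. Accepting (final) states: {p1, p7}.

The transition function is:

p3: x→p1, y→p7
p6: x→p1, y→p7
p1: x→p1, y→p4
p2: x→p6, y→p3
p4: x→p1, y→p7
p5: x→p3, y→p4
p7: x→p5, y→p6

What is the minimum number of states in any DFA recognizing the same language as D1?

States {p2} cannot be reached from the start state, so discard them.
Start with accepting vs non-accepting: {p1,p7} | {p3,p4,p5,p6}.
Refine {p1,p7} on symbol x: members go to different blocks, giving {p1} and {p7}.
Refine {p3,p4,p5,p6} on symbol x: members go to different blocks, giving {p3,p4,p6} and {p5}.
The partition is now stable with 4 blocks: {p1} | {p3,p4,p6} | {p7} | {p5}.

4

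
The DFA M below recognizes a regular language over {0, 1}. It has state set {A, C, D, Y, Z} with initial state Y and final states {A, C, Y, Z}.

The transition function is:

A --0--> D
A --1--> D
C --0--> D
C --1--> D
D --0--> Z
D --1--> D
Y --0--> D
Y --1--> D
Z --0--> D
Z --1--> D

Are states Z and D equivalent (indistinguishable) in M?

No

First remove the unreachable states {A,C}; 3 states remain.
Initial partition by acceptance: {Y,Z} | {D}.
No further refinement is possible. Final partition (2 blocks): {Y,Z} | {D}.
Z and D end up in different blocks, so they are distinguishable. For instance, the string 'ε' is accepted from only Z.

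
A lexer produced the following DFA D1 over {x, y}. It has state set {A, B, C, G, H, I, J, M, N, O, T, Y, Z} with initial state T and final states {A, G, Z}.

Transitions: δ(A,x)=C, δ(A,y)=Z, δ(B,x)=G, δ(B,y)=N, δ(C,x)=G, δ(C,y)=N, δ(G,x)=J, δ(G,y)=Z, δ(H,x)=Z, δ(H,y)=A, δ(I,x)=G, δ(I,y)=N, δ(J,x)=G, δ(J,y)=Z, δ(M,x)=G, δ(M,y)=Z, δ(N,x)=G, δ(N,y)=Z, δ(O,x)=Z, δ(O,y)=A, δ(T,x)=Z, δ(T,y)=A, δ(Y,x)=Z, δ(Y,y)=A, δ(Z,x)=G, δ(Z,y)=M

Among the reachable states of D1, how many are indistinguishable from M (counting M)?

Reachable states from the start: {A,C,G,J,M,N,T,Z}. Unreachable: {B,H,I,O,Y} — drop them.
P0 = {A,G,Z} | {C,J,M,N,T}.
Refine {A,G,Z} on symbol x: members go to different blocks, giving {A,G} and {Z}.
Split {C,J,M,N,T} by δ(·,x) → {C,J,M,N} and {T}.
On input y, block {C,J,M,N} splits into {J,M,N} and {C}.
On input x, block {A,G} splits into {A} and {G}.
Stable partition: {A} | {J,M,N} | {Z} | {T} | {C} | {G} — 6 equivalence classes.
The equivalence class containing M is {J,M,N}, of size 3.

3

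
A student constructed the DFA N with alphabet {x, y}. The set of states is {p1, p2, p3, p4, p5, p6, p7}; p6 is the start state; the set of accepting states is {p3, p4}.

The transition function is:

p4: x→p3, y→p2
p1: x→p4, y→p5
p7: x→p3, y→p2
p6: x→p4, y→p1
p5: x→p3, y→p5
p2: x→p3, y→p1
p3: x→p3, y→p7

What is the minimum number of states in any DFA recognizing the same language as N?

2

All states are reachable from the start state.
P0 = {p3,p4} | {p1,p2,p5,p6,p7}.
No further refinement is possible. Final partition (2 blocks): {p3,p4} | {p1,p2,p5,p6,p7}.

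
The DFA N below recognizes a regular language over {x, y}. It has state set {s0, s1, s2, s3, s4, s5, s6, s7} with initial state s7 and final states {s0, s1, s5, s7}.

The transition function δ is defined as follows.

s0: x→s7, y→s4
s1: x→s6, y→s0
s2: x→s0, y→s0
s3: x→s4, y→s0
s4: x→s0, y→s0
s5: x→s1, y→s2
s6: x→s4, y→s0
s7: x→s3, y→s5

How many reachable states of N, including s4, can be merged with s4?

All states are reachable from the start state.
Initial partition by acceptance: {s0,s1,s5,s7} | {s2,s3,s4,s6}.
On input x, block {s0,s1,s5,s7} splits into {s0,s5} and {s1,s7}.
Refine {s2,s3,s4,s6} on symbol x: members go to different blocks, giving {s2,s4} and {s3,s6}.
The partition is now stable with 4 blocks: {s0,s5} | {s2,s4} | {s1,s7} | {s3,s6}.
State s4 belongs to the block {s2,s4}, which has 2 states.

2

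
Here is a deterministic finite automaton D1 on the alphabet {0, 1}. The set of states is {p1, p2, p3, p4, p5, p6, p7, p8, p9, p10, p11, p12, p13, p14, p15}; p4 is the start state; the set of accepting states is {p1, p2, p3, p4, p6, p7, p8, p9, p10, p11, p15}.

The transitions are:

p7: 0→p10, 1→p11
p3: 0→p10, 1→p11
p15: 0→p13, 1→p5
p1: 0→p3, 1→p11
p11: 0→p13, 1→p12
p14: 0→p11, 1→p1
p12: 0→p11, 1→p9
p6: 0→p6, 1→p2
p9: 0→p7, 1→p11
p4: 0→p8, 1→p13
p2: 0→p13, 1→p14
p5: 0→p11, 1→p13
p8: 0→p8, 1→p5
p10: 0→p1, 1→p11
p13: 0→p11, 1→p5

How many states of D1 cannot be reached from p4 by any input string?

Starting at p4 and following transitions, the reachable set is {p1, p3, p4, p5, p7, p8, p9, p10, p11, p12, p13}. That leaves p2, p6, p14, p15 unreachable — 4 in total.

4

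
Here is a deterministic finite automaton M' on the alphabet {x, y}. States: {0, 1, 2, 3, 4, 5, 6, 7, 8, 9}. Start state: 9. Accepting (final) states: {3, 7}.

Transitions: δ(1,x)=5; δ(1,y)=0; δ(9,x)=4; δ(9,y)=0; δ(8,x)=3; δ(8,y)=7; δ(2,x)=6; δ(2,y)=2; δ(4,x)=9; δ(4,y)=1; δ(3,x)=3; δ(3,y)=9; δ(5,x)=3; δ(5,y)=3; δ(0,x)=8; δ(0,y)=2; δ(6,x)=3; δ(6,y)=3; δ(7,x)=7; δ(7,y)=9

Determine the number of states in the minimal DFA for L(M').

Start with accepting vs non-accepting: {3,7} | {0,1,2,4,5,6,8,9}.
Refine {0,1,2,4,5,6,8,9} on symbol x: members go to different blocks, giving {0,1,2,4,9} and {5,6,8}.
On input x, block {0,1,2,4,9} splits into {0,1,2} and {4,9}.
No further refinement is possible. Final partition (4 blocks): {3,7} | {0,1,2} | {5,6,8} | {4,9}.

4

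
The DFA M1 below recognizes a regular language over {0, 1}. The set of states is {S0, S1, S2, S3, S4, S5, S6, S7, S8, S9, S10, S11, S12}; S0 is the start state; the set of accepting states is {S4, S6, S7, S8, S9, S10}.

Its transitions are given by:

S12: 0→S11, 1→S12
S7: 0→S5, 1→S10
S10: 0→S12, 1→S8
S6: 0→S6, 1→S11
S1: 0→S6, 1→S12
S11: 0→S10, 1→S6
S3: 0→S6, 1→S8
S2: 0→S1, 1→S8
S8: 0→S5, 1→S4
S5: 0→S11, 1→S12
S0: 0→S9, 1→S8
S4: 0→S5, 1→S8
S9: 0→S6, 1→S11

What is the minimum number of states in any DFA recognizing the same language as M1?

5

First remove the unreachable states {S1,S2,S3,S7}; 9 states remain.
Initial partition by acceptance: {S4,S6,S8,S9,S10} | {S0,S5,S11,S12}.
On input 0, block {S4,S6,S8,S9,S10} splits into {S4,S8,S10} and {S6,S9}.
On input 0, block {S0,S5,S11,S12} splits into {S5,S12} and {S0} and {S11}.
No further refinement is possible. Final partition (5 blocks): {S4,S8,S10} | {S5,S12} | {S6,S9} | {S0} | {S11}.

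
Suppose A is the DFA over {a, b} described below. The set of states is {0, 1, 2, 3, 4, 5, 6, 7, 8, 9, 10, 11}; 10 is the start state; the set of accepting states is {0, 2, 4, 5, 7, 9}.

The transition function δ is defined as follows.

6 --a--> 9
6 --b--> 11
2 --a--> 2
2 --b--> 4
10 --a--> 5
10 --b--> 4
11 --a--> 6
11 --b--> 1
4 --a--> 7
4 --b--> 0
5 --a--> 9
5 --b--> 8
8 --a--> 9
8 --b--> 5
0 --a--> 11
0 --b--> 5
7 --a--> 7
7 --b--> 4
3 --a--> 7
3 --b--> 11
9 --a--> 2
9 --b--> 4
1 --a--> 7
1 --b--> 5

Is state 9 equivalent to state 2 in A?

States {3} cannot be reached from the start state, so discard them.
Start with accepting vs non-accepting: {0,2,4,5,7,9} | {1,6,8,10,11}.
Split {0,2,4,5,7,9} by δ(·,a) → {2,4,5,7,9} and {0}.
Split {2,4,5,7,9} by δ(·,b) → {2,7,9} and {4} and {5}.
On input a, block {1,6,8,10,11} splits into {1,6,8} and {10} and {11}.
Refine {1,6,8} on symbol b: members go to different blocks, giving {1,8} and {6}.
The partition is now stable with 8 blocks: {2,7,9} | {1,8} | {0} | {4} | {5} | {10} | {11} | {6}.
9 and 2 lie in the same block of the stable partition, so they are equivalent — no string distinguishes them.

Yes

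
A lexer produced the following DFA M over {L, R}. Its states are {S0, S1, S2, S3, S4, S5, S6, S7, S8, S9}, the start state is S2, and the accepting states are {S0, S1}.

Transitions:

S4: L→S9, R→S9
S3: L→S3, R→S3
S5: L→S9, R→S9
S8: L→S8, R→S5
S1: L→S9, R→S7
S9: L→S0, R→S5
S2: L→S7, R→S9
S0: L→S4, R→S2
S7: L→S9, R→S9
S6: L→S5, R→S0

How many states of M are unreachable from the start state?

4

BFS from S2 reaches {S0, S2, S4, S5, S7, S9}; the 4 state(s) S1, S3, S6, S8 are never visited.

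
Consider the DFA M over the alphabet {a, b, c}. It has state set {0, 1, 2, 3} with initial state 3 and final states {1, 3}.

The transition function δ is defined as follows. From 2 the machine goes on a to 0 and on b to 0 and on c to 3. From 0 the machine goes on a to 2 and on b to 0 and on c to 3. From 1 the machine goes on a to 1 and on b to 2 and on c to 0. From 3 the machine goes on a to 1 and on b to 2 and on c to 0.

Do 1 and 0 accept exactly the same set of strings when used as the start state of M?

Initial partition by acceptance: {1,3} | {0,2}.
Stable partition: {1,3} | {0,2} — 2 equivalence classes.
1 and 0 end up in different blocks, so they are distinguishable. For instance, the string 'ε' is accepted from only 1.

No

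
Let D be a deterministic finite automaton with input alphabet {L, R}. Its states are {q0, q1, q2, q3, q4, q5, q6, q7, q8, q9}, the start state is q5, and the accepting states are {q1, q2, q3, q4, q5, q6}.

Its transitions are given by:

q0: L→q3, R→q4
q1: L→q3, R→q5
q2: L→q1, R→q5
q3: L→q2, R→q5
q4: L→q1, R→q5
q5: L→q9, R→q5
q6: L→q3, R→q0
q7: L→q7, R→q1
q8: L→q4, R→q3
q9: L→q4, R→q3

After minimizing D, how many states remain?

3

States {q0,q6,q7,q8} cannot be reached from the start state, so discard them.
P0 = {q1,q2,q3,q4,q5} | {q9}.
On input L, block {q1,q2,q3,q4,q5} splits into {q1,q2,q3,q4} and {q5}.
No further refinement is possible. Final partition (3 blocks): {q1,q2,q3,q4} | {q9} | {q5}.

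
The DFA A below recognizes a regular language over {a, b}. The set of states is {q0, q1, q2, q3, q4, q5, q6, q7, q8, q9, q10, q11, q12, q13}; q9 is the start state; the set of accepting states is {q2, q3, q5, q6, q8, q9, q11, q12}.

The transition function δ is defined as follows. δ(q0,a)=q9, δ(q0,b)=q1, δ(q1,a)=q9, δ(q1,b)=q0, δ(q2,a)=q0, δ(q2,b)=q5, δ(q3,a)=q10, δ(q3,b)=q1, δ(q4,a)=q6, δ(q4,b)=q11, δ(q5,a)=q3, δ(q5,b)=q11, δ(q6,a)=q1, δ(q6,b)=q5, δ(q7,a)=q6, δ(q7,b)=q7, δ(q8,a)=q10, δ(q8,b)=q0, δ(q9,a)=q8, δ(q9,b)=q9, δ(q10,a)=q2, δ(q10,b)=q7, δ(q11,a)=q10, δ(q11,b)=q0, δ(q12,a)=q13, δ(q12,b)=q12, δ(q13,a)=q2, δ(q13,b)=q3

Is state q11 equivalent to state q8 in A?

Yes

First remove the unreachable states {q4,q12,q13}; 11 states remain.
Initial partition by acceptance: {q2,q3,q5,q6,q8,q9,q11} | {q0,q1,q7,q10}.
On input a, block {q2,q3,q5,q6,q8,q9,q11} splits into {q2,q3,q6,q8,q11} and {q5,q9}.
Split {q2,q3,q6,q8,q11} by δ(·,b) → {q3,q8,q11} and {q2,q6}.
On input a, block {q0,q1,q7,q10} splits into {q0,q1} and {q7,q10}.
Refine {q5,q9} on symbol b: members go to different blocks, giving {q5} and {q9}.
No further refinement is possible. Final partition (6 blocks): {q3,q8,q11} | {q0,q1} | {q5} | {q2,q6} | {q7,q10} | {q9}.
q11 and q8 lie in the same block of the stable partition, so they are equivalent — no string distinguishes them.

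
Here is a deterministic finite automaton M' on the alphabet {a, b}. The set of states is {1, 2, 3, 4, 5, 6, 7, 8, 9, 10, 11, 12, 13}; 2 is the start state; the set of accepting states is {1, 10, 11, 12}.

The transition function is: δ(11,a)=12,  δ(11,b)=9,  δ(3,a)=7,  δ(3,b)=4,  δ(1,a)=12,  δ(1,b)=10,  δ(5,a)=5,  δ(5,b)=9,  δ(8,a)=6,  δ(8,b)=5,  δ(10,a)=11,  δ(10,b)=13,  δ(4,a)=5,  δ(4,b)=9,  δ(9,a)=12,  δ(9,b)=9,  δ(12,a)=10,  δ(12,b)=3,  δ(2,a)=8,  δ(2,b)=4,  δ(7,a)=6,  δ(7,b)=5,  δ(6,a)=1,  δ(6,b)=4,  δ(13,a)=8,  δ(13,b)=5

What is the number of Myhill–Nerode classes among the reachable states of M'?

9

Every state is reachable, so we keep all 13.
Start with accepting vs non-accepting: {1,10,11,12} | {2,3,4,5,6,7,8,9,13}.
Refine {1,10,11,12} on symbol b: members go to different blocks, giving {10,11,12} and {1}.
Split {2,3,4,5,6,7,8,9,13} by δ(·,a) → {2,3,4,5,7,8,13} and {6} and {9}.
On input b, block {10,11,12} splits into {10,12} and {11}.
Split {10,12} by δ(·,a) → {10} and {12}.
Refine {2,3,4,5,7,8,13} on symbol a: members go to different blocks, giving {2,3,4,5,13} and {7,8}.
On input a, block {2,3,4,5,13} splits into {2,3,13} and {4,5}.
No further refinement is possible. Final partition (9 blocks): {10} | {2,3,13} | {1} | {6} | {9} | {11} | {12} | {7,8} | {4,5}.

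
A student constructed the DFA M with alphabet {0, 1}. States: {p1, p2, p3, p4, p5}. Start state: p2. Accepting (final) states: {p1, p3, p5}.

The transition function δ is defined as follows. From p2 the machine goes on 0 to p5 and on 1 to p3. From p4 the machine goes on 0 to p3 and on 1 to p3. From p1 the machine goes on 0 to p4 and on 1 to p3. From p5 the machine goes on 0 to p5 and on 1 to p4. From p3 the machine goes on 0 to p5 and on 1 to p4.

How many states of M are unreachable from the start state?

No path from p2 leads to p1; the other 4 states are all reachable.

1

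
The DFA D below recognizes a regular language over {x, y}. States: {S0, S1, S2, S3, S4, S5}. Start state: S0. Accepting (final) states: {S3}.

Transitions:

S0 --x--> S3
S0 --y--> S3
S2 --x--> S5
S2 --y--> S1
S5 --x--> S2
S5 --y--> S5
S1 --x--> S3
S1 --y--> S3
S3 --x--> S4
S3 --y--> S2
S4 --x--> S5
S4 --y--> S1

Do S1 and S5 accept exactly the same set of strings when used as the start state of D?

No

All states are reachable from the start state.
Start with accepting vs non-accepting: {S3} | {S0,S1,S2,S4,S5}.
Refine {S0,S1,S2,S4,S5} on symbol x: members go to different blocks, giving {S2,S4,S5} and {S0,S1}.
Split {S2,S4,S5} by δ(·,y) → {S2,S4} and {S5}.
The partition is now stable with 4 blocks: {S3} | {S2,S4} | {S0,S1} | {S5}.
S1 and S5 end up in different blocks, so they are distinguishable. For instance, the string 'x' is accepted from only S1.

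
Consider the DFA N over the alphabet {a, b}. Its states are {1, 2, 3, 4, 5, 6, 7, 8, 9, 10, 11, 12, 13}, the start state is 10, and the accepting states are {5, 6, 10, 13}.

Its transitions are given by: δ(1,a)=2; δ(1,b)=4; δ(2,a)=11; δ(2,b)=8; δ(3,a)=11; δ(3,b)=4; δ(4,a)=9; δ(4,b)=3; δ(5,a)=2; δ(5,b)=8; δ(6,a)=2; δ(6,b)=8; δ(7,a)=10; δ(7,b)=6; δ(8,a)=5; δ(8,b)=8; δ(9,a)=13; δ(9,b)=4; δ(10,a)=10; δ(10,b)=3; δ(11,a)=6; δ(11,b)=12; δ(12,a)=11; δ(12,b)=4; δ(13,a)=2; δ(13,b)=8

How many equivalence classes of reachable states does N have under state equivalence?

6

States {1,7} cannot be reached from the start state, so discard them.
P0 = {5,6,10,13} | {2,3,4,8,9,11,12}.
Split {5,6,10,13} by δ(·,a) → {5,6,13} and {10}.
Refine {2,3,4,8,9,11,12} on symbol a: members go to different blocks, giving {2,3,4,12} and {8,9,11}.
Refine {2,3,4,12} on symbol b: members go to different blocks, giving {3,4,12} and {2}.
On input b, block {8,9,11} splits into {9,11} and {8}.
Stable partition: {5,6,13} | {3,4,12} | {10} | {9,11} | {2} | {8} — 6 equivalence classes.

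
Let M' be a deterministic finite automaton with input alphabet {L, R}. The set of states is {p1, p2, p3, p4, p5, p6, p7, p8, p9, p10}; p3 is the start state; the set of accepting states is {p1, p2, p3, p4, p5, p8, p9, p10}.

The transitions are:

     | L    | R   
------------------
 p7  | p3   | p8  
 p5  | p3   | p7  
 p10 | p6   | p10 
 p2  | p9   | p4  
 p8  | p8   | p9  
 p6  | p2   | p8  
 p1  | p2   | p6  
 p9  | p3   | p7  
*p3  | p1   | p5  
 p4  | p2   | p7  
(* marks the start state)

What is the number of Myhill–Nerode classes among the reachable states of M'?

Reachable states from the start: {p1,p2,p3,p4,p5,p6,p7,p8,p9}. Unreachable: {p10} — drop them.
P0 = {p1,p2,p3,p4,p5,p8,p9} | {p6,p7}.
Refine {p1,p2,p3,p4,p5,p8,p9} on symbol R: members go to different blocks, giving {p1,p4,p5,p9} and {p2,p3,p8}.
On input L, block {p2,p3,p8} splits into {p2,p3} and {p8}.
No further refinement is possible. Final partition (4 blocks): {p1,p4,p5,p9} | {p6,p7} | {p2,p3} | {p8}.

4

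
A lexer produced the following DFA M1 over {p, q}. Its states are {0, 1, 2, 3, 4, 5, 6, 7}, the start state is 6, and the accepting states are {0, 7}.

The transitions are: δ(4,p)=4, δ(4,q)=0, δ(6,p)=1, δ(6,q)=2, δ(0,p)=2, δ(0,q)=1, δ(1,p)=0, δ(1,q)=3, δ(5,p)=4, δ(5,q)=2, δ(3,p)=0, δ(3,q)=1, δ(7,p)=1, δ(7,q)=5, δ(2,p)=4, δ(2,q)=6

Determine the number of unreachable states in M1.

BFS from 6 reaches {0, 1, 2, 3, 4, 6}; the 2 state(s) 5, 7 are never visited.

2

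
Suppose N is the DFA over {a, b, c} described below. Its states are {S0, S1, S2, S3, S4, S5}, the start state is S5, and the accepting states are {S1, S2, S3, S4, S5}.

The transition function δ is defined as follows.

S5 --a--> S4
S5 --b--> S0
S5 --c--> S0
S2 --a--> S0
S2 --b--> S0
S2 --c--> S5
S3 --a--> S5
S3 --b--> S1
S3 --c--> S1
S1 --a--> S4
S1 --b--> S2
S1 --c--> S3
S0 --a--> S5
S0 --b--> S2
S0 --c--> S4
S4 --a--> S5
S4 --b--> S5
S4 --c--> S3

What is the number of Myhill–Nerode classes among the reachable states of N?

All states are reachable from the start state.
P0 = {S1,S2,S3,S4,S5} | {S0}.
On input a, block {S1,S2,S3,S4,S5} splits into {S1,S3,S4,S5} and {S2}.
Split {S1,S3,S4,S5} by δ(·,b) → {S3,S4} and {S1} and {S5}.
Refine {S3,S4} on symbol b: members go to different blocks, giving {S3} and {S4}.
No further refinement is possible. Final partition (6 blocks): {S3} | {S0} | {S2} | {S1} | {S5} | {S4}.

6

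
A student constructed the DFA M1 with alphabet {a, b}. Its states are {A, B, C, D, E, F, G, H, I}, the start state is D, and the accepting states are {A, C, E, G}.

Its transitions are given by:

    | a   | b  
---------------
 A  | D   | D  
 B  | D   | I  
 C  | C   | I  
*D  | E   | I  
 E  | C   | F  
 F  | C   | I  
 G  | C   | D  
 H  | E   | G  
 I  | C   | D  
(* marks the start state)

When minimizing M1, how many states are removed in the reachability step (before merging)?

4

No path from D leads to A, B, G, H; the other 5 states are all reachable.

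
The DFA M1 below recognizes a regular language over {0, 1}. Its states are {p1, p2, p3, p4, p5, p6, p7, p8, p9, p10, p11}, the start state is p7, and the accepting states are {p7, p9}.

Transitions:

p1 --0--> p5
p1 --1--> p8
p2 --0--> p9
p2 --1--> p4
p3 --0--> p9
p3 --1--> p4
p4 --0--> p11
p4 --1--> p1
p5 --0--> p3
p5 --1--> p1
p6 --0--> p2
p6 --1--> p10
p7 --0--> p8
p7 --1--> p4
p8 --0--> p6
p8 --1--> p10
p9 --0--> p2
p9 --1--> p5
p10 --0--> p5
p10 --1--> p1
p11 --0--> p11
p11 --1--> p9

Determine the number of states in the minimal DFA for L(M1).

7

Every state is reachable, so we keep all 11.
Start with accepting vs non-accepting: {p7,p9} | {p1,p2,p3,p4,p5,p6,p8,p10,p11}.
On input 0, block {p1,p2,p3,p4,p5,p6,p8,p10,p11} splits into {p1,p4,p5,p6,p8,p10,p11} and {p2,p3}.
Split {p7,p9} by δ(·,0) → {p7} and {p9}.
On input 0, block {p1,p4,p5,p6,p8,p10,p11} splits into {p1,p4,p8,p10,p11} and {p5,p6}.
On input 0, block {p1,p4,p8,p10,p11} splits into {p1,p8,p10} and {p4,p11}.
On input 1, block {p4,p11} splits into {p4} and {p11}.
The partition is now stable with 7 blocks: {p7} | {p1,p8,p10} | {p2,p3} | {p9} | {p5,p6} | {p4} | {p11}.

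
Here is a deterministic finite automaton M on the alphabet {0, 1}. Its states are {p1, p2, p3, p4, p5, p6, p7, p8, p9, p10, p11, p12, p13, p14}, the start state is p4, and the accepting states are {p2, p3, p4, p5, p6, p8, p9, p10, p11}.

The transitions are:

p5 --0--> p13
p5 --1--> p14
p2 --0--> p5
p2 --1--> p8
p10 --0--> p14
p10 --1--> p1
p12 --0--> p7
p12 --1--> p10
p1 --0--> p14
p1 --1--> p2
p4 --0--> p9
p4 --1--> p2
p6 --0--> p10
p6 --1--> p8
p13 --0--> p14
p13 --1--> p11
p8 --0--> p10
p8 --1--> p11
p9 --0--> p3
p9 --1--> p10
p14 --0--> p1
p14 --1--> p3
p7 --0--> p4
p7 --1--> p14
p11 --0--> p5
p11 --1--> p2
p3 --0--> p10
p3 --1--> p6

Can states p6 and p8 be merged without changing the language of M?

States {p7,p12} cannot be reached from the start state, so discard them.
P0 = {p2,p3,p4,p5,p6,p8,p9,p10,p11} | {p1,p13,p14}.
On input 0, block {p2,p3,p4,p5,p6,p8,p9,p10,p11} splits into {p2,p3,p4,p6,p8,p9,p11} and {p5,p10}.
Refine {p2,p3,p4,p6,p8,p9,p11} on symbol 0: members go to different blocks, giving {p2,p3,p6,p8,p11} and {p4,p9}.
Split {p4,p9} by δ(·,0) → {p4} and {p9}.
The partition is now stable with 5 blocks: {p2,p3,p6,p8,p11} | {p1,p13,p14} | {p5,p10} | {p4} | {p9}.
p6 and p8 lie in the same block of the stable partition, so they are equivalent — no string distinguishes them.

Yes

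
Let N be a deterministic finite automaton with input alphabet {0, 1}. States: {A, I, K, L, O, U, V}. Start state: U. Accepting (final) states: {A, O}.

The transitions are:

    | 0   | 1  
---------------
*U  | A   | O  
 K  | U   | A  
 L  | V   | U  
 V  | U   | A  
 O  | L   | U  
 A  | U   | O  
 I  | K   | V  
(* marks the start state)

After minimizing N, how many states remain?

5

Reachable states from the start: {A,L,O,U,V}. Unreachable: {I,K} — drop them.
P0 = {A,O} | {L,U,V}.
Refine {A,O} on symbol 1: members go to different blocks, giving {A} and {O}.
On input 0, block {L,U,V} splits into {L,V} and {U}.
Split {L,V} by δ(·,0) → {V} and {L}.
The partition is now stable with 5 blocks: {A} | {V} | {O} | {U} | {L}.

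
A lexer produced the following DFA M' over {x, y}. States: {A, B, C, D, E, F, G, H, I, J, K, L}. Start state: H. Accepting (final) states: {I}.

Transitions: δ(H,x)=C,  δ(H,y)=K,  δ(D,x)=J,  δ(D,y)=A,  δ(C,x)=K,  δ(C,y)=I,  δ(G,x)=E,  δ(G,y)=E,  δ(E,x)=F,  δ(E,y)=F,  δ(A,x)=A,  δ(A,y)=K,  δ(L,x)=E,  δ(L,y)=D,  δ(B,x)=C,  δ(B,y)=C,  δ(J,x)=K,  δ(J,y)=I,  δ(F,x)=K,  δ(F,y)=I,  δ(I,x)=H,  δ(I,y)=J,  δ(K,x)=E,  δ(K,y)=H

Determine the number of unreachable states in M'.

BFS from H reaches {C, E, F, H, I, J, K}; the 5 state(s) A, B, D, G, L are never visited.

5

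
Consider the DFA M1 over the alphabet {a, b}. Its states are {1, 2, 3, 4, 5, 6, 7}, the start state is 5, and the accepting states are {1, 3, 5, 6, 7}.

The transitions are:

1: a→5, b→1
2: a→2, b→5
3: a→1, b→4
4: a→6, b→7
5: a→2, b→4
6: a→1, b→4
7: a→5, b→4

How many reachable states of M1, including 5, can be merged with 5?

States {3} cannot be reached from the start state, so discard them.
Initial partition by acceptance: {1,5,6,7} | {2,4}.
Refine {1,5,6,7} on symbol a: members go to different blocks, giving {1,6,7} and {5}.
Split {1,6,7} by δ(·,a) → {1,7} and {6}.
On input b, block {1,7} splits into {1} and {7}.
On input a, block {2,4} splits into {2} and {4}.
Stable partition: {1} | {2} | {5} | {6} | {7} | {4} — 6 equivalence classes.
The equivalence class containing 5 is {5}, of size 1.

1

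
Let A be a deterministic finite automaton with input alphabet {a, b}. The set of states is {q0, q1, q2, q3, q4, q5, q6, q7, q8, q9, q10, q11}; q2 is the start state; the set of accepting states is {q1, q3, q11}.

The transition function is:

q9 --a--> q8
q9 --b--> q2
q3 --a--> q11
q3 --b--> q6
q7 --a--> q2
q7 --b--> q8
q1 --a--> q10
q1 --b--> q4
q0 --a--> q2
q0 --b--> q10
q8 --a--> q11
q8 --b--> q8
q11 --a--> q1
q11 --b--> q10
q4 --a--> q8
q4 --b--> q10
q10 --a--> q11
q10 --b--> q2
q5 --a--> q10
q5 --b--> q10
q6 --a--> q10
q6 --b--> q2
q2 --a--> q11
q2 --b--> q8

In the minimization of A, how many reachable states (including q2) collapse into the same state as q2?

3

Reachable states from the start: {q1,q2,q4,q8,q10,q11}. Unreachable: {q0,q3,q5,q6,q7,q9} — drop them.
Initial partition by acceptance: {q1,q11} | {q2,q4,q8,q10}.
Refine {q1,q11} on symbol a: members go to different blocks, giving {q1} and {q11}.
On input a, block {q2,q4,q8,q10} splits into {q2,q8,q10} and {q4}.
The partition is now stable with 4 blocks: {q1} | {q2,q8,q10} | {q11} | {q4}.
State q2 belongs to the block {q2,q8,q10}, which has 3 states.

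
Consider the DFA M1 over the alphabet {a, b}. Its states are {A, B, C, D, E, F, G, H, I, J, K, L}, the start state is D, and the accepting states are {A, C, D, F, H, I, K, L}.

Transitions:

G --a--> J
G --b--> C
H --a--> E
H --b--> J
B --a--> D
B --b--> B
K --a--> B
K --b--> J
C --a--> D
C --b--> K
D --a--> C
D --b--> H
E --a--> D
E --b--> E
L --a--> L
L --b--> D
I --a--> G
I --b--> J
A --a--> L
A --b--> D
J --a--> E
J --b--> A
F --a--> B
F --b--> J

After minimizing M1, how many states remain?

5

First remove the unreachable states {F,G,I}; 9 states remain.
Initial partition by acceptance: {A,C,D,H,K,L} | {B,E,J}.
On input a, block {A,C,D,H,K,L} splits into {A,C,D,L} and {H,K}.
Refine {A,C,D,L} on symbol b: members go to different blocks, giving {A,L} and {C,D}.
Split {B,E,J} by δ(·,a) → {B,E} and {J}.
No further refinement is possible. Final partition (5 blocks): {A,L} | {B,E} | {H,K} | {C,D} | {J}.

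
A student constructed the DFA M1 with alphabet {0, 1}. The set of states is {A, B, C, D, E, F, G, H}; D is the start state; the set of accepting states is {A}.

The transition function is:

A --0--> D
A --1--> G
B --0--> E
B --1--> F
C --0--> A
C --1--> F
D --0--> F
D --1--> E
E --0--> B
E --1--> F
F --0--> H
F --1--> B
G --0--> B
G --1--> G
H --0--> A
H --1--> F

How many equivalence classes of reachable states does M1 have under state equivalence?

6

States {C} cannot be reached from the start state, so discard them.
Start with accepting vs non-accepting: {A} | {B,D,E,F,G,H}.
Split {B,D,E,F,G,H} by δ(·,0) → {B,D,E,F,G} and {H}.
On input 0, block {B,D,E,F,G} splits into {B,D,E,G} and {F}.
Refine {B,D,E,G} on symbol 0: members go to different blocks, giving {B,E,G} and {D}.
On input 1, block {B,E,G} splits into {B,E} and {G}.
Stable partition: {A} | {B,E} | {H} | {F} | {D} | {G} — 6 equivalence classes.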